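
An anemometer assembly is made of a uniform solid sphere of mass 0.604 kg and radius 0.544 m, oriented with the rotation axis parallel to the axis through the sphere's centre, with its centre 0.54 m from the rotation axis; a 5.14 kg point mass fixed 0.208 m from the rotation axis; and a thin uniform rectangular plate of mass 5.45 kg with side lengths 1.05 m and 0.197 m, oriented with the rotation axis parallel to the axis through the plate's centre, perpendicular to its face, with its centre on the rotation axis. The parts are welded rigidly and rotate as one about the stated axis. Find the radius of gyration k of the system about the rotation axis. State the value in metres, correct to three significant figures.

Solid sphere: I_cm = (2/5)MR² = (2/5)(0.604)(0.544)² = 0.071498 kg m²; centre at d = 0.54 m, so I = I_cm + Md² gives I = 0.071498 + (0.604)(0.54)² = 0.24762 kg m².
Point mass: I_cm = 0; centre at d = 0.208 m, so I = I_cm + Md² gives I = 0 + (5.14)(0.208)² = 0.22238 kg m².
Rectangular plate: I_cm = (1/12)M(a²+b²) = (1/12)(5.45)[(1.05)² + (0.197)²] = 0.51834 kg m²; axis through the centre, so I = 0.51834 kg m².
Total I = 0.98835 kg m²; total mass M = 11.194 kg.
k = √(I/M) = √(0.98835/11.194) = 0.29714 m.

0.297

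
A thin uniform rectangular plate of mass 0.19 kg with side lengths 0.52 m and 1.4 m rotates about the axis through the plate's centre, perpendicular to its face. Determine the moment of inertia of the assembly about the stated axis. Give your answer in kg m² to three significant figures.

0.0353

I_cm = (1/12)M(a²+b²) = (1/12)(0.19)[(0.52)² + (1.4)²] = 0.035315 kg m²; axis through the centre, so I = 0.035315 kg m².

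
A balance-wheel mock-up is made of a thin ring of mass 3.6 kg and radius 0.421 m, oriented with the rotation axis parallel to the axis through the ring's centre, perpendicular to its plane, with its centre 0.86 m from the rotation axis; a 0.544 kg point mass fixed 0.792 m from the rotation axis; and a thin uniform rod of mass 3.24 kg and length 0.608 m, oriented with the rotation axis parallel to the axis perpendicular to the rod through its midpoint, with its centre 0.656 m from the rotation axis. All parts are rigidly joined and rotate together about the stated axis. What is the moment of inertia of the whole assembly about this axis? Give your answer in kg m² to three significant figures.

Thin ring: I_cm = MR² = (3.6)(0.421)² = 0.63807 kg m²; centre at d = 0.86 m, so the parallel axis theorem gives I = 0.63807 + (3.6)(0.86)² = 3.3006 kg m².
Point mass: I_cm = 0; centre at d = 0.792 m, so the parallel axis theorem gives I = 0 + (0.544)(0.792)² = 0.34123 kg m².
Thin rod: I_cm = (1/12)ML² = (1/12)(3.24)(0.608)² = 0.099809 kg m²; centre at d = 0.656 m, so the parallel axis theorem gives I = 0.099809 + (3.24)(0.656)² = 1.4941 kg m².
Total I = 3.3006 + 0.34123 + 1.4941 = 5.136 kg m².

5.14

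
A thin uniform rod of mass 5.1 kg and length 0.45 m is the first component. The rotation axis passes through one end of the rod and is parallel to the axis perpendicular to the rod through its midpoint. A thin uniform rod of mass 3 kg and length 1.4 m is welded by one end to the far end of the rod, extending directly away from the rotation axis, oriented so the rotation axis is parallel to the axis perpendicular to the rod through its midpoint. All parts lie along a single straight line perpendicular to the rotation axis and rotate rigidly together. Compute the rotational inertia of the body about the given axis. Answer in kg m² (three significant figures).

4.80

Thin rod: I_cm = (1/12)ML² = (1/12)(5.1)(0.45)² = 0.086062 kg m²; centre at d = 0.225 m, so I = I_cm + Md² gives I = 0.086062 + (5.1)(0.225)² = 0.34425 kg m².
Thin rod: I_cm = (1/12)ML² = (1/12)(3)(1.4)² = 0.49 kg m²; centre at d = 0.225 + 0.225 + 0.7 = 1.15 m, so I = I_cm + Md² gives I = 0.49 + (3)(1.15)² = 4.4575 kg m².
Total I = 0.34425 + 4.4575 = 4.8017 kg m².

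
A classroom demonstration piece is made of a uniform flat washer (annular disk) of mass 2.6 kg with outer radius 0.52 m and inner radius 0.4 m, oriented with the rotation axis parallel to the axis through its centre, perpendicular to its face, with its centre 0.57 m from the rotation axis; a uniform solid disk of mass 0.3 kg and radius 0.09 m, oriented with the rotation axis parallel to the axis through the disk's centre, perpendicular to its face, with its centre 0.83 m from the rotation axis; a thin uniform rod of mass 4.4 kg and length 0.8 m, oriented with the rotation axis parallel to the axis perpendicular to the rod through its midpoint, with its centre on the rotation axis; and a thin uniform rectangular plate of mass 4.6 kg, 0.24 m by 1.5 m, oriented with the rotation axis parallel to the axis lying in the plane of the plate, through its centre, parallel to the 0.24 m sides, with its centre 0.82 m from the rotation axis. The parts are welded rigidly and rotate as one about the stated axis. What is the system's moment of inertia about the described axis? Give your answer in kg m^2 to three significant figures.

Annular disk: I_cm = (1/2)M(R²+r²) = (1/2)(2.6)[(0.52)² + (0.4)²] = 0.55952 kg m^2; centre at d = 0.57 m, so the parallel axis theorem gives I = 0.55952 + (2.6)(0.57)² = 1.4043 kg m^2.
Solid disk: I_cm = (1/2)MR² = (1/2)(0.3)(0.09)² = 0.001215 kg m^2; centre at d = 0.83 m, so the parallel axis theorem gives I = 0.001215 + (0.3)(0.83)² = 0.20788 kg m^2.
Thin rod: I_cm = (1/12)ML² = (1/12)(4.4)(0.8)² = 0.23467 kg m^2; axis through the centre, so I = 0.23467 kg m^2.
Rectangular plate: I_cm = (1/12)Mb² = (1/12)(4.6)(1.5)² = 0.8625 kg m^2; centre at d = 0.82 m, so the parallel axis theorem gives I = 0.8625 + (4.6)(0.82)² = 3.9555 kg m^2.
Total I = 1.4043 + 0.20788 + 0.23467 + 3.9555 = 5.8024 kg m^2.

5.80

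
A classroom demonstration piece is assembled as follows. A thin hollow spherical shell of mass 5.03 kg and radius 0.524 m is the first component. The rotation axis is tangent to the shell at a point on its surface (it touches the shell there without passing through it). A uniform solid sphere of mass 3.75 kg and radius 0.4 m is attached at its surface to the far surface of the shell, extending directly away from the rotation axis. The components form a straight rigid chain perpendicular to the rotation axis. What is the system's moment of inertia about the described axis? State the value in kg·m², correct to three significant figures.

Spherical shell: I_cm = (2/3)MR² = (2/3)(5.03)(0.524)² = 0.92074 kg·m²; centre at d = 0.524 m, so the parallel axis theorem gives I = 0.92074 + (5.03)(0.524)² = 2.3019 kg·m².
Solid sphere: I_cm = (2/5)MR² = (2/5)(3.75)(0.4)² = 0.24 kg·m²; centre at d = 0.524 + 0.524 + 0.4 = 1.448 m, so the parallel axis theorem gives I = 0.24 + (3.75)(1.448)² = 8.1026 kg·m².
Total I = 2.3019 + 8.1026 = 10.405 kg·m².

10.4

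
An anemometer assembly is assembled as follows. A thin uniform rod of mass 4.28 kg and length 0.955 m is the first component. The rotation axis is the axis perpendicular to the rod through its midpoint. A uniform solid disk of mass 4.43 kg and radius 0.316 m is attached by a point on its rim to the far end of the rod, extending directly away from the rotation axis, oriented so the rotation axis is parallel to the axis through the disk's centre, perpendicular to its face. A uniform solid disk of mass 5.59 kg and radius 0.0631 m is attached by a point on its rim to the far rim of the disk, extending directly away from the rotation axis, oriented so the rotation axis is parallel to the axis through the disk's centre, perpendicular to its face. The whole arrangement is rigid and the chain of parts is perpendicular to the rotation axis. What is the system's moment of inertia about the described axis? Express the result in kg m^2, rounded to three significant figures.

11.0

Thin rod: I_cm = (1/12)ML² = (1/12)(4.28)(0.955)² = 0.32529 kg m^2; axis through the centre, so I = 0.32529 kg m^2.
Solid disk: I_cm = (1/2)MR² = (1/2)(4.43)(0.316)² = 0.22118 kg m^2; centre at d = 0.4775 + 0.316 = 0.7935 m, so the parallel axis theorem gives I = 0.22118 + (4.43)(0.7935)² = 3.0105 kg m^2.
Solid disk: I_cm = (1/2)MR² = (1/2)(5.59)(0.0631)² = 0.011129 kg m^2; centre at d = 0.4775 + 0.316 + 0.316 + 0.0631 = 1.1726 m, so the parallel axis theorem gives I = 0.011129 + (5.59)(1.1726)² = 7.6973 kg m^2.
Total I = 0.32529 + 3.0105 + 7.6973 = 11.033 kg m^2.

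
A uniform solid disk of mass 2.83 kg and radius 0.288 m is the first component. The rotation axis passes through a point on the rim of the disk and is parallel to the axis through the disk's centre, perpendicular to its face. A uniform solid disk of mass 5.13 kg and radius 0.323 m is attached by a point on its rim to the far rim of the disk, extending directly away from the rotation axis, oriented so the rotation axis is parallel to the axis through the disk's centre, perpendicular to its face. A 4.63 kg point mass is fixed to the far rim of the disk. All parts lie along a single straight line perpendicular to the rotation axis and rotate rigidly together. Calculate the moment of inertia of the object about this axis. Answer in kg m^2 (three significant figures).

11.7

Solid disk: I_cm = (1/2)MR² = (1/2)(2.83)(0.288)² = 0.11737 kg m^2; centre at d = 0.288 m, so I = I_cm + Md² gives I = 0.11737 + (2.83)(0.288)² = 0.3521 kg m^2.
Solid disk: I_cm = (1/2)MR² = (1/2)(5.13)(0.323)² = 0.2676 kg m^2; centre at d = 0.288 + 0.288 + 0.323 = 0.899 m, so I = I_cm + Md² gives I = 0.2676 + (5.13)(0.899)² = 4.4137 kg m^2.
Point mass: I_cm = 0; centre at d = 0.288 + 0.288 + 0.323 + 0.323 = 1.222 m, so I = I_cm + Md² gives I = 0 + (4.63)(1.222)² = 6.9139 kg m^2.
Total I = 0.3521 + 4.4137 + 6.9139 = 11.68 kg m^2.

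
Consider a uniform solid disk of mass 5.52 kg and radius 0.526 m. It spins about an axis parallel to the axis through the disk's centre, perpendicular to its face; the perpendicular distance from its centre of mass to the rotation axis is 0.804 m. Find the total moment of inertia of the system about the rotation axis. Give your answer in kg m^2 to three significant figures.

I_cm = (1/2)MR² = (1/2)(5.52)(0.526)² = 0.76363 kg m^2; centre at d = 0.804 m, so the parallel axis theorem gives I = 0.76363 + (5.52)(0.804)² = 4.3318 kg m^2.

4.33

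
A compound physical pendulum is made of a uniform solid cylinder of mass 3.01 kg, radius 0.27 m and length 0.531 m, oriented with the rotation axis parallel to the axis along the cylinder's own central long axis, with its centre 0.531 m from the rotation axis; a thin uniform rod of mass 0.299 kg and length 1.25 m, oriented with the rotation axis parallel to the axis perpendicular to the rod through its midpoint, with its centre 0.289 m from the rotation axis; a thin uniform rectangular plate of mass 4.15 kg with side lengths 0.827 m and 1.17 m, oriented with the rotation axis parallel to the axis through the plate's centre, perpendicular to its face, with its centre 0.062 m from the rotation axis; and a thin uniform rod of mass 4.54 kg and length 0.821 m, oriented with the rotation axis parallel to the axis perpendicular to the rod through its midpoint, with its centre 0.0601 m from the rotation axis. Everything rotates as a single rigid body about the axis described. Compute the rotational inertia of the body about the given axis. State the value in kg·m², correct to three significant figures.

2.02

Solid cylinder: I_cm = (1/2)MR² = (1/2)(3.01)(0.27)² = 0.10971 kg·m²; centre at d = 0.531 m, so the parallel axis theorem gives I = 0.10971 + (3.01)(0.531)² = 0.95842 kg·m².
Thin rod: I_cm = (1/12)ML² = (1/12)(0.299)(1.25)² = 0.038932 kg·m²; centre at d = 0.289 m, so the parallel axis theorem gives I = 0.038932 + (0.299)(0.289)² = 0.063905 kg·m².
Rectangular plate: I_cm = (1/12)M(a²+b²) = (1/12)(4.15)[(0.827)² + (1.17)²] = 0.70994 kg·m²; centre at d = 0.062 m, so the parallel axis theorem gives I = 0.70994 + (4.15)(0.062)² = 0.72589 kg·m².
Thin rod: I_cm = (1/12)ML² = (1/12)(4.54)(0.821)² = 0.25501 kg·m²; centre at d = 0.0601 m, so the parallel axis theorem gives I = 0.25501 + (4.54)(0.0601)² = 0.27141 kg·m².
Total I = 0.95842 + 0.063905 + 0.72589 + 0.27141 = 2.0196 kg·m².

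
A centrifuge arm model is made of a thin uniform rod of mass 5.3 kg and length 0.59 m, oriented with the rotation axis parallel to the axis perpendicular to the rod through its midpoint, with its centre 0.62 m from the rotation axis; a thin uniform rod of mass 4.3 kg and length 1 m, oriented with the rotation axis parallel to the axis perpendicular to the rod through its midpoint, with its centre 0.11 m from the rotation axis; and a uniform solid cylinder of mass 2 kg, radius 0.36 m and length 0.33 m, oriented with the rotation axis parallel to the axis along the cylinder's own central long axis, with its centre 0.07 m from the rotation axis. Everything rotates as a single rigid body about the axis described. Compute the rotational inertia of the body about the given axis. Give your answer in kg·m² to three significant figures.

2.74

Thin rod: I_cm = (1/12)ML² = (1/12)(5.3)(0.59)² = 0.15374 kg·m²; centre at d = 0.62 m, so I = I_cm + Md² gives I = 0.15374 + (5.3)(0.62)² = 2.1911 kg·m².
Thin rod: I_cm = (1/12)ML² = (1/12)(4.3)(1)² = 0.35833 kg·m²; centre at d = 0.11 m, so I = I_cm + Md² gives I = 0.35833 + (4.3)(0.11)² = 0.41036 kg·m².
Solid cylinder: I_cm = (1/2)MR² = (1/2)(2)(0.36)² = 0.1296 kg·m²; centre at d = 0.07 m, so I = I_cm + Md² gives I = 0.1296 + (2)(0.07)² = 0.1394 kg·m².
Total I = 2.1911 + 0.41036 + 0.1394 = 2.7408 kg·m².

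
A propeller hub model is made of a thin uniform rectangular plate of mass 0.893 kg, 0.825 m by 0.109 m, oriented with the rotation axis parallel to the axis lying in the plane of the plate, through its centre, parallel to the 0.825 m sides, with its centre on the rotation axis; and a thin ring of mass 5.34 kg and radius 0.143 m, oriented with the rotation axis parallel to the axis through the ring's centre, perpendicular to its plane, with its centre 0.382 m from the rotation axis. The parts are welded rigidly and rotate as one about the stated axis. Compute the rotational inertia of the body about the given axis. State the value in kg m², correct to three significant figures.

Rectangular plate: I_cm = (1/12)Mb² = (1/12)(0.893)(0.109)² = 0.00088414 kg m²; axis through the centre, so I = 0.00088414 kg m².
Thin ring: I_cm = MR² = (5.34)(0.143)² = 0.1092 kg m²; centre at d = 0.382 m, so the parallel axis theorem gives I = 0.1092 + (5.34)(0.382)² = 0.88843 kg m².
Total I = 0.00088414 + 0.88843 = 0.88932 kg m².

0.889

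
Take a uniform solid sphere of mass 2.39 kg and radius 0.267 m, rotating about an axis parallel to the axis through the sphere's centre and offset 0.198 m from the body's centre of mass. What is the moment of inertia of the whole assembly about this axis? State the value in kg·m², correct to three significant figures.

I_cm = (2/5)MR² = (2/5)(2.39)(0.267)² = 0.068152 kg·m²; centre at d = 0.198 m, so the parallel axis theorem gives I = 0.068152 + (2.39)(0.198)² = 0.16185 kg·m².

0.162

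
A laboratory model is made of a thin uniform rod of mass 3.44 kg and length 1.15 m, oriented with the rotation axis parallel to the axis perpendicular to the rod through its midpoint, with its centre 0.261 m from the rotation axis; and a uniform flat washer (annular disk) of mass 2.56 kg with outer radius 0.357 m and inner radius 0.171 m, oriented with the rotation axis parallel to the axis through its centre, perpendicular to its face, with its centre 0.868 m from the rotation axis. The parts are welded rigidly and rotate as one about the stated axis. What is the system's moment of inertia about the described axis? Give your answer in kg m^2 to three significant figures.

2.74

Thin rod: I_cm = (1/12)ML² = (1/12)(3.44)(1.15)² = 0.37912 kg m^2; centre at d = 0.261 m, so the parallel axis theorem gives I = 0.37912 + (3.44)(0.261)² = 0.61345 kg m^2.
Annular disk: I_cm = (1/2)M(R²+r²) = (1/2)(2.56)[(0.357)² + (0.171)²] = 0.20056 kg m^2; centre at d = 0.868 m, so the parallel axis theorem gives I = 0.20056 + (2.56)(0.868)² = 2.1293 kg m^2.
Total I = 0.61345 + 2.1293 = 2.7428 kg m^2.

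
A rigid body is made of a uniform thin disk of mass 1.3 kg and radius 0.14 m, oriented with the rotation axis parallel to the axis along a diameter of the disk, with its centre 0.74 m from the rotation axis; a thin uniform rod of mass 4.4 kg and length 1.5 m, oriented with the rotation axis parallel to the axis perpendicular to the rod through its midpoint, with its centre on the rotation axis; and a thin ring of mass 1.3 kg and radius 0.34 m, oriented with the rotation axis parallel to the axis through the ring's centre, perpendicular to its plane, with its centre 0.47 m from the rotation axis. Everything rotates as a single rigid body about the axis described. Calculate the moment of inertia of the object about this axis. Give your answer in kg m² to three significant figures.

Thin disk: I_cm = (1/4)MR² = (1/4)(1.3)(0.14)² = 0.00637 kg m²; centre at d = 0.74 m, so the parallel axis theorem gives I = 0.00637 + (1.3)(0.74)² = 0.71825 kg m².
Thin rod: I_cm = (1/12)ML² = (1/12)(4.4)(1.5)² = 0.825 kg m²; axis through the centre, so I = 0.825 kg m².
Thin ring: I_cm = MR² = (1.3)(0.34)² = 0.15028 kg m²; centre at d = 0.47 m, so the parallel axis theorem gives I = 0.15028 + (1.3)(0.47)² = 0.43745 kg m².
Total I = 0.71825 + 0.825 + 0.43745 = 1.9807 kg m².

1.98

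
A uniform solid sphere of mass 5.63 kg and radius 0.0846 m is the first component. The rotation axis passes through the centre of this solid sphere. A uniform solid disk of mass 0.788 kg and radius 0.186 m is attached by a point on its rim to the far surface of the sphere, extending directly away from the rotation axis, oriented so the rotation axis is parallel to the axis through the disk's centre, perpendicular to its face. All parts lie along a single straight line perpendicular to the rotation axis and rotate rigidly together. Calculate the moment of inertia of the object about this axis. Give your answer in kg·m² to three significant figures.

0.0874

Solid sphere: I_cm = (2/5)MR² = (2/5)(5.63)(0.0846)² = 0.016118 kg·m²; axis through the centre, so I = 0.016118 kg·m².
Solid disk: I_cm = (1/2)MR² = (1/2)(0.788)(0.186)² = 0.013631 kg·m²; centre at d = 0.0846 + 0.186 = 0.2706 m, so the parallel axis theorem gives I = 0.013631 + (0.788)(0.2706)² = 0.071332 kg·m².
Total I = 0.016118 + 0.071332 = 0.08745 kg·m².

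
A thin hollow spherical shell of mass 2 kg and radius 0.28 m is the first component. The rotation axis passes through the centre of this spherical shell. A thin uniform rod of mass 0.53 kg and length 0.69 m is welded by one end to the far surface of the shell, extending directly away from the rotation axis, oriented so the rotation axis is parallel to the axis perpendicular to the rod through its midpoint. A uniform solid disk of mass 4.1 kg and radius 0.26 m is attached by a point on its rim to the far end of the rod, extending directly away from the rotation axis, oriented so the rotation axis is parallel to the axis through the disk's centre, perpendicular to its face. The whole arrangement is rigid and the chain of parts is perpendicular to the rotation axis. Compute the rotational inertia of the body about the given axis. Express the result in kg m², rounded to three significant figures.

6.67

Spherical shell: I_cm = (2/3)MR² = (2/3)(2)(0.28)² = 0.10453 kg m²; axis through the centre, so I = 0.10453 kg m².
Thin rod: I_cm = (1/12)ML² = (1/12)(0.53)(0.69)² = 0.021028 kg m²; centre at d = 0.28 + 0.345 = 0.625 m, so I = I_cm + Md² gives I = 0.021028 + (0.53)(0.625)² = 0.22806 kg m².
Solid disk: I_cm = (1/2)MR² = (1/2)(4.1)(0.26)² = 0.13858 kg m²; centre at d = 0.28 + 0.345 + 0.345 + 0.26 = 1.23 m, so I = I_cm + Md² gives I = 0.13858 + (4.1)(1.23)² = 6.3415 kg m².
Total I = 0.10453 + 0.22806 + 6.3415 = 6.6741 kg m².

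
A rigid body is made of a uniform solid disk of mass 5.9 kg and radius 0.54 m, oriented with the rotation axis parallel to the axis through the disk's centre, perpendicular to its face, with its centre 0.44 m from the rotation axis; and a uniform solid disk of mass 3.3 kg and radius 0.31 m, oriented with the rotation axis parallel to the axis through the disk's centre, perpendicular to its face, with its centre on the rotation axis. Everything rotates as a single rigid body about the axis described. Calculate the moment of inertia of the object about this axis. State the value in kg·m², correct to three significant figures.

2.16

Solid disk: I_cm = (1/2)MR² = (1/2)(5.9)(0.54)² = 0.86022 kg·m²; centre at d = 0.44 m, so I = I_cm + Md² gives I = 0.86022 + (5.9)(0.44)² = 2.0025 kg·m².
Solid disk: I_cm = (1/2)MR² = (1/2)(3.3)(0.31)² = 0.15857 kg·m²; axis through the centre, so I = 0.15857 kg·m².
Total I = 2.0025 + 0.15857 = 2.161 kg·m².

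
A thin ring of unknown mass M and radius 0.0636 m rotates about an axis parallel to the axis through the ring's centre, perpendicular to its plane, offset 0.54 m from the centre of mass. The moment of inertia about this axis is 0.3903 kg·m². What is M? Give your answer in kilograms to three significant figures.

1.32

I = I_cm + Md² = MR² + Md² = M·[1·(0.0636)² + (0.54)²] = M·0.29564.
So M = 0.3903 / 0.29564 = 1.3202 kg.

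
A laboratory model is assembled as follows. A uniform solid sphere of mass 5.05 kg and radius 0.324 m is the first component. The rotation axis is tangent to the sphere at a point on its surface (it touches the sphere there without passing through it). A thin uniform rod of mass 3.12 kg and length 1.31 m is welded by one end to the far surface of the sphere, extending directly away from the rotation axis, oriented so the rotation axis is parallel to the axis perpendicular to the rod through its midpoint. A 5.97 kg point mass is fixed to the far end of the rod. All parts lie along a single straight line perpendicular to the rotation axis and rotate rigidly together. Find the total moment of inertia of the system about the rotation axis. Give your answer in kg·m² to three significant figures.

29.4

Solid sphere: I_cm = (2/5)MR² = (2/5)(5.05)(0.324)² = 0.21205 kg·m²; centre at d = 0.324 m, so the parallel axis theorem gives I = 0.21205 + (5.05)(0.324)² = 0.74218 kg·m².
Thin rod: I_cm = (1/12)ML² = (1/12)(3.12)(1.31)² = 0.44619 kg·m²; centre at d = 0.324 + 0.324 + 0.655 = 1.303 m, so the parallel axis theorem gives I = 0.44619 + (3.12)(1.303)² = 5.7434 kg·m².
Point mass: I_cm = 0; centre at d = 0.324 + 0.324 + 0.655 + 0.655 = 1.958 m, so the parallel axis theorem gives I = 0 + (5.97)(1.958)² = 22.888 kg·m².
Total I = 0.74218 + 5.7434 + 22.888 = 29.373 kg·m².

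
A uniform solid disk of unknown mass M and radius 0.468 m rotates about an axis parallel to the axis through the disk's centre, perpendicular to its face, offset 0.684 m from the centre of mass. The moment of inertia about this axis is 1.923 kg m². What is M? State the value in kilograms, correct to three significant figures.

I = I_cm + Md² = (1/2)MR² + Md² = M·[0.5·(0.468)² + (0.684)²] = M·0.57737.
So M = 1.923 / 0.57737 = 3.3306 kg.

3.33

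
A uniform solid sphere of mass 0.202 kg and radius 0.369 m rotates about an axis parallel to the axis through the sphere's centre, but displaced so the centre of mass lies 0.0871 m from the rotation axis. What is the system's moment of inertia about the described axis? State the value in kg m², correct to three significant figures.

I_cm = (2/5)MR² = (2/5)(0.202)(0.369)² = 0.011002 kg m²; centre at d = 0.0871 m, so the parallel axis theorem gives I = 0.011002 + (0.202)(0.0871)² = 0.012534 kg m².

0.0125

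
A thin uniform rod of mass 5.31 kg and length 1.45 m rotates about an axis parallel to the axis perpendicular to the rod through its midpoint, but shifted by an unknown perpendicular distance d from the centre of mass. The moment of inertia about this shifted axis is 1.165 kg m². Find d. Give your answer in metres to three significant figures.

0.210

About the centre-of-mass axis, I_cm = (1/12)ML² = (1/12)(5.31)(1.45)² = 0.93036 kg m².
Parallel axis theorem: I = I_cm + Md², so Md² = 1.165 − 0.93036 = 0.23464 kg m².
d = √(0.23464 / 5.31) = 0.21021 m.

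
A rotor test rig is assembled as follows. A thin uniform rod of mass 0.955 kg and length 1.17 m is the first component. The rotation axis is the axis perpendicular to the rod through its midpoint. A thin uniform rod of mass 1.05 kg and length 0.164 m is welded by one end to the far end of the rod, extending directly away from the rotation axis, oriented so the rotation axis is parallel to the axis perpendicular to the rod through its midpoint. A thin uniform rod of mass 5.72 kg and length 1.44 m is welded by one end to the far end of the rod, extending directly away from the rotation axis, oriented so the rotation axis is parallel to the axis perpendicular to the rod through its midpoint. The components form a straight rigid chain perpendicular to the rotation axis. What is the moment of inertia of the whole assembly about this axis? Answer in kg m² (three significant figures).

13.9

Thin rod: I_cm = (1/12)ML² = (1/12)(0.955)(1.17)² = 0.10894 kg m²; axis through the centre, so I = 0.10894 kg m².
Thin rod: I_cm = (1/12)ML² = (1/12)(1.05)(0.164)² = 0.0023534 kg m²; centre at d = 0.585 + 0.082 = 0.667 m, so I = I_cm + Md² gives I = 0.0023534 + (1.05)(0.667)² = 0.46949 kg m².
Thin rod: I_cm = (1/12)ML² = (1/12)(5.72)(1.44)² = 0.98842 kg m²; centre at d = 0.585 + 0.082 + 0.082 + 0.72 = 1.469 m, so I = I_cm + Md² gives I = 0.98842 + (5.72)(1.469)² = 13.332 kg m².
Total I = 0.10894 + 0.46949 + 13.332 = 13.91 kg m².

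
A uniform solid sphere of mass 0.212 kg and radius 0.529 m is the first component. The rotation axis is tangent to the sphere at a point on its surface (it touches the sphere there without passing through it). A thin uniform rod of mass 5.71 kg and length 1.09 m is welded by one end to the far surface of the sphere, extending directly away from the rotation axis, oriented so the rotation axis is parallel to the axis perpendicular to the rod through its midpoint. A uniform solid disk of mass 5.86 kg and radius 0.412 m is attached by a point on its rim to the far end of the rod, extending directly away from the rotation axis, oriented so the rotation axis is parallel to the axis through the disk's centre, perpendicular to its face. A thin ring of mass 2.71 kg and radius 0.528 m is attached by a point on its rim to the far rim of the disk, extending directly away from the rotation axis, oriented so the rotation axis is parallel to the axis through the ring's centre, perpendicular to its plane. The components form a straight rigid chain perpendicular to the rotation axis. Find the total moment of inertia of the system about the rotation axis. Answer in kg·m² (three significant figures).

Solid sphere: I_cm = (2/5)MR² = (2/5)(0.212)(0.529)² = 0.023731 kg·m²; centre at d = 0.529 m, so the parallel axis theorem gives I = 0.023731 + (0.212)(0.529)² = 0.083057 kg·m².
Thin rod: I_cm = (1/12)ML² = (1/12)(5.71)(1.09)² = 0.56534 kg·m²; centre at d = 0.529 + 0.529 + 0.545 = 1.603 m, so the parallel axis theorem gives I = 0.56534 + (5.71)(1.603)² = 15.238 kg·m².
Solid disk: I_cm = (1/2)MR² = (1/2)(5.86)(0.412)² = 0.49735 kg·m²; centre at d = 0.529 + 0.529 + 0.545 + 0.545 + 0.412 = 2.56 m, so the parallel axis theorem gives I = 0.49735 + (5.86)(2.56)² = 38.901 kg·m².
Thin ring: I_cm = MR² = (2.71)(0.528)² = 0.7555 kg·m²; centre at d = 0.529 + 0.529 + 0.545 + 0.545 + 0.412 + 0.412 + 0.528 = 3.5 m, so the parallel axis theorem gives I = 0.7555 + (2.71)(3.5)² = 33.953 kg·m².
Total I = 0.083057 + 15.238 + 38.901 + 33.953 = 88.175 kg·m².

88.2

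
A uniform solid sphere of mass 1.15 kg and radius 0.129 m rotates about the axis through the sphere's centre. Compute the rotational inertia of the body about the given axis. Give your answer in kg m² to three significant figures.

0.00765

I_cm = (2/5)MR² = (2/5)(1.15)(0.129)² = 0.0076549 kg m²; axis through the centre, so I = 0.0076549 kg m².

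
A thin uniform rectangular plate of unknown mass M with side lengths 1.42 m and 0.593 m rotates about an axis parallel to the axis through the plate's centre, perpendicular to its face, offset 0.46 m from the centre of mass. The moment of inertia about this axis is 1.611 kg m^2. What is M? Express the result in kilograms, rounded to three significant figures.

3.94

I = I_cm + Md² = (1/12)M(a²+b²) + Md² = M·[0.0833333·[(1.42)² + (0.593)²] + (0.46)²] = M·0.40894.
So M = 1.611 / 0.40894 = 3.9395 kg.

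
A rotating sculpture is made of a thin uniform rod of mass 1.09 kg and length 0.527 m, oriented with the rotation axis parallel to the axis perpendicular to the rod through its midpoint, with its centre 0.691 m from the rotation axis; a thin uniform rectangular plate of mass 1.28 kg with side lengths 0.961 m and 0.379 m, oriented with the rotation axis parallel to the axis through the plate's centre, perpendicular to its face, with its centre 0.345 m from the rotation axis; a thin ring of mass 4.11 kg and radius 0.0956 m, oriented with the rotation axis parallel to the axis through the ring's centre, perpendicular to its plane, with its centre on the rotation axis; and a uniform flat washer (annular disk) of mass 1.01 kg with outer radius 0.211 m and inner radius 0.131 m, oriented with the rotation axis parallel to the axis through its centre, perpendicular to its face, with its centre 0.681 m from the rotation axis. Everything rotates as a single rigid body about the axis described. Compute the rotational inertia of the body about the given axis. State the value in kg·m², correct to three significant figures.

1.35

Thin rod: I_cm = (1/12)ML² = (1/12)(1.09)(0.527)² = 0.025227 kg·m²; centre at d = 0.691 m, so I = I_cm + Md² gives I = 0.025227 + (1.09)(0.691)² = 0.54568 kg·m².
Rectangular plate: I_cm = (1/12)M(a²+b²) = (1/12)(1.28)[(0.961)² + (0.379)²] = 0.11383 kg·m²; centre at d = 0.345 m, so I = I_cm + Md² gives I = 0.11383 + (1.28)(0.345)² = 0.26618 kg·m².
Thin ring: I_cm = MR² = (4.11)(0.0956)² = 0.037563 kg·m²; axis through the centre, so I = 0.037563 kg·m².
Annular disk: I_cm = (1/2)M(R²+r²) = (1/2)(1.01)[(0.211)² + (0.131)²] = 0.031149 kg·m²; centre at d = 0.681 m, so I = I_cm + Md² gives I = 0.031149 + (1.01)(0.681)² = 0.49955 kg·m².
Total I = 0.54568 + 0.26618 + 0.037563 + 0.49955 = 1.349 kg·m².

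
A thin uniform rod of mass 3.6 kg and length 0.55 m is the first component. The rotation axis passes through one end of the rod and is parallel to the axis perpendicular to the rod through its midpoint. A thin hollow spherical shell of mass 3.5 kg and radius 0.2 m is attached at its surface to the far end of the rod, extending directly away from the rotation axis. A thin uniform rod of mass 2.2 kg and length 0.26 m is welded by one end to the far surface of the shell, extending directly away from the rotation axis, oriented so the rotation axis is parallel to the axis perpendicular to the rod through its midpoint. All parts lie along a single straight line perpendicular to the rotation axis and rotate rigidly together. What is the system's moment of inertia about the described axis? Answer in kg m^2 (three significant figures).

5.00

Thin rod: I_cm = (1/12)ML² = (1/12)(3.6)(0.55)² = 0.09075 kg m^2; centre at d = 0.275 m, so the parallel axis theorem gives I = 0.09075 + (3.6)(0.275)² = 0.363 kg m^2.
Spherical shell: I_cm = (2/3)MR² = (2/3)(3.5)(0.2)² = 0.093333 kg m^2; centre at d = 0.275 + 0.275 + 0.2 = 0.75 m, so the parallel axis theorem gives I = 0.093333 + (3.5)(0.75)² = 2.0621 kg m^2.
Thin rod: I_cm = (1/12)ML² = (1/12)(2.2)(0.26)² = 0.012393 kg m^2; centre at d = 0.275 + 0.275 + 0.2 + 0.2 + 0.13 = 1.08 m, so the parallel axis theorem gives I = 0.012393 + (2.2)(1.08)² = 2.5785 kg m^2.
Total I = 0.363 + 2.0621 + 2.5785 = 5.0036 kg m^2.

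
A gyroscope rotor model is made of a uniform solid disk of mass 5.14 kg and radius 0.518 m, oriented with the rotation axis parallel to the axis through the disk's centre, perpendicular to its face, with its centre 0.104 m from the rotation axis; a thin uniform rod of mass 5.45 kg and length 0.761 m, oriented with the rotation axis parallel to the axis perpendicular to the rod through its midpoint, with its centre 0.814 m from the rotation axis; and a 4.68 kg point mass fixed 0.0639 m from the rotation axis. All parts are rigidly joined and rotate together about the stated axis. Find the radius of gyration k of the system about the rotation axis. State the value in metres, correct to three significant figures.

0.551

Solid disk: I_cm = (1/2)MR² = (1/2)(5.14)(0.518)² = 0.68959 kg·m²; centre at d = 0.104 m, so I = I_cm + Md² gives I = 0.68959 + (5.14)(0.104)² = 0.74519 kg·m².
Thin rod: I_cm = (1/12)ML² = (1/12)(5.45)(0.761)² = 0.26302 kg·m²; centre at d = 0.814 m, so I = I_cm + Md² gives I = 0.26302 + (5.45)(0.814)² = 3.8742 kg·m².
Point mass: I_cm = 0; centre at d = 0.0639 m, so I = I_cm + Md² gives I = 0 + (4.68)(0.0639)² = 0.019109 kg·m².
Total I = 4.6385 kg·m²; total mass M = 15.27 kg.
k = √(I/M) = √(4.6385/15.27) = 0.55115 m.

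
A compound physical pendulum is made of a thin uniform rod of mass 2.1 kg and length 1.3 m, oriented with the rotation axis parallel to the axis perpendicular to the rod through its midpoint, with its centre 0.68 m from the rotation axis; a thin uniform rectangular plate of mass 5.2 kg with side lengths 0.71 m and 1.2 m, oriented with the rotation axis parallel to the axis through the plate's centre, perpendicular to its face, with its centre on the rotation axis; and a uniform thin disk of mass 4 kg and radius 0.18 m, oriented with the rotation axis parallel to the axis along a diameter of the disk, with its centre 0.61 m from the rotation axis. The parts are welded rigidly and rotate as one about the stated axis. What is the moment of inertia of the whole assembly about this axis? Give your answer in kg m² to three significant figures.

Thin rod: I_cm = (1/12)ML² = (1/12)(2.1)(1.3)² = 0.29575 kg m²; centre at d = 0.68 m, so I = I_cm + Md² gives I = 0.29575 + (2.1)(0.68)² = 1.2668 kg m².
Rectangular plate: I_cm = (1/12)M(a²+b²) = (1/12)(5.2)[(0.71)² + (1.2)²] = 0.84244 kg m²; axis through the centre, so I = 0.84244 kg m².
Thin disk: I_cm = (1/4)MR² = (1/4)(4)(0.18)² = 0.0324 kg m²; centre at d = 0.61 m, so I = I_cm + Md² gives I = 0.0324 + (4)(0.61)² = 1.5208 kg m².
Total I = 1.2668 + 0.84244 + 1.5208 = 3.63 kg m².

3.63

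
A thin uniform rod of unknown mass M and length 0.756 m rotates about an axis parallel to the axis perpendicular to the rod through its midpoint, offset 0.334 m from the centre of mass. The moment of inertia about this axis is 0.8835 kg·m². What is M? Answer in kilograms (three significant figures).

I = I_cm + Md² = (1/12)ML² + Md² = M·[0.0833333·(0.756)² + (0.334)²] = M·0.15918.
So M = 0.8835 / 0.15918 = 5.5502 kg.

5.55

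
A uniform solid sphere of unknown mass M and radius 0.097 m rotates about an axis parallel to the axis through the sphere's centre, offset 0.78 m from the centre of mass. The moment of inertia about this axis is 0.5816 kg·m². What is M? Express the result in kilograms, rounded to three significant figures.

0.950

I = I_cm + Md² = (2/5)MR² + Md² = M·[0.4·(0.097)² + (0.78)²] = M·0.61216.
So M = 0.5816 / 0.61216 = 0.95007 kg.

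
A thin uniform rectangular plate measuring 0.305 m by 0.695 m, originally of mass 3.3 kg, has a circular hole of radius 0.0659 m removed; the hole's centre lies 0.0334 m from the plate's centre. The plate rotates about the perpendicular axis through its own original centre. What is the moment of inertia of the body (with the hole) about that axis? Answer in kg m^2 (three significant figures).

0.158

Unpierced body about its centre: I₀ = (1/12)M(a²+b²) = (1/12)(3.3)[(0.305)² + (0.695)²] = 0.15841 kg m^2.
The removed disk has mass m = M·πr²/(ab) = (3.3)·π(0.0659)²/(0.305·0.695) = 0.2124 kg (same uniform areal density).
Its moment of inertia about the rotation axis (parallel-axis theorem): I_hole = (1/2)mr² + md² = (1/2)(0.2124)(0.0659)² + (0.2124)(0.0334)² = 0.00069814 kg m^2.
Treating the hole as negative mass, I = I₀ − I_hole = 0.15841 − 0.00069814 = 0.15772 kg m^2.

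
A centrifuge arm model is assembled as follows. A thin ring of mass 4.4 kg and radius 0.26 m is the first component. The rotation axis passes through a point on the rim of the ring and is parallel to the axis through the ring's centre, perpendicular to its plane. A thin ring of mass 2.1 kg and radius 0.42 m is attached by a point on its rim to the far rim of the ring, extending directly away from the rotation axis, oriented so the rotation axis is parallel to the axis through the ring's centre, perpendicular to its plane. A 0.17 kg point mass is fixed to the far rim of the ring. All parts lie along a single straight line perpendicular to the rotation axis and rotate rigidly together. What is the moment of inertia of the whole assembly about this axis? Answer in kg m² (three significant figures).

Thin ring: I_cm = MR² = (4.4)(0.26)² = 0.29744 kg m²; centre at d = 0.26 m, so the parallel axis theorem gives I = 0.29744 + (4.4)(0.26)² = 0.59488 kg m².
Thin ring: I_cm = MR² = (2.1)(0.42)² = 0.37044 kg m²; centre at d = 0.26 + 0.26 + 0.42 = 0.94 m, so the parallel axis theorem gives I = 0.37044 + (2.1)(0.94)² = 2.226 kg m².
Point mass: I_cm = 0; centre at d = 0.26 + 0.26 + 0.42 + 0.42 = 1.36 m, so the parallel axis theorem gives I = 0 + (0.17)(1.36)² = 0.31443 kg m².
Total I = 0.59488 + 2.226 + 0.31443 = 3.1353 kg m².

3.14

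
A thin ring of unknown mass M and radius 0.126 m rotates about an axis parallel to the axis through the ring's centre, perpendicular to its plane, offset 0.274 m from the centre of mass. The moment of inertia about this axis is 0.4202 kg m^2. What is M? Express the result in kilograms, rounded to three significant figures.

4.62

I = I_cm + Md² = MR² + Md² = M·[1·(0.126)² + (0.274)²] = M·0.090952.
So M = 0.4202 / 0.090952 = 4.62 kg.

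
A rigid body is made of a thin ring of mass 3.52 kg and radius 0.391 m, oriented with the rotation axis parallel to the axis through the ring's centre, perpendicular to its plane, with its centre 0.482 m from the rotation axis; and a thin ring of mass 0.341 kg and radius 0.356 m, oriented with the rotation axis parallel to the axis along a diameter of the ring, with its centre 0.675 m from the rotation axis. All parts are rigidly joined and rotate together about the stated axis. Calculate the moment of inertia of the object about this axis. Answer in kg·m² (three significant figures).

Thin ring: I_cm = MR² = (3.52)(0.391)² = 0.53814 kg·m²; centre at d = 0.482 m, so the parallel axis theorem gives I = 0.53814 + (3.52)(0.482)² = 1.3559 kg·m².
Thin ring: I_cm = (1/2)MR² = (1/2)(0.341)(0.356)² = 0.021608 kg·m²; centre at d = 0.675 m, so the parallel axis theorem gives I = 0.021608 + (0.341)(0.675)² = 0.17698 kg·m².
Total I = 1.3559 + 0.17698 = 1.5329 kg·m².

1.53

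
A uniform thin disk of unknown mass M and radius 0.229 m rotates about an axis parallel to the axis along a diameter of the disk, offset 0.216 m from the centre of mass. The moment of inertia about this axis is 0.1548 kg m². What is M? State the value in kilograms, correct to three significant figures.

I = I_cm + Md² = (1/4)MR² + Md² = M·[0.25·(0.229)² + (0.216)²] = M·0.059766.
So M = 0.1548 / 0.059766 = 2.5901 kg.

2.59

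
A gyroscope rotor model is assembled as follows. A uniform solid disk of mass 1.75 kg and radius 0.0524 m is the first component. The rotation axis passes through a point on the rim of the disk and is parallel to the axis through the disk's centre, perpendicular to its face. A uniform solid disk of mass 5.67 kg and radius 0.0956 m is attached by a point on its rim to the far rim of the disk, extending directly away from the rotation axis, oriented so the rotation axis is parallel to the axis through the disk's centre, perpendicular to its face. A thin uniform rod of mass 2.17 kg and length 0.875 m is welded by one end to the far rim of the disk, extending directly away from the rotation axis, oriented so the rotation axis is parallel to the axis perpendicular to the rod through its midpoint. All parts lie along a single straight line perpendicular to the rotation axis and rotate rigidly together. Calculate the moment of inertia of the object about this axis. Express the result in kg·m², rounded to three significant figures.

1.57

Solid disk: I_cm = (1/2)MR² = (1/2)(1.75)(0.0524)² = 0.0024025 kg·m²; centre at d = 0.0524 m, so I = I_cm + Md² gives I = 0.0024025 + (1.75)(0.0524)² = 0.0072076 kg·m².
Solid disk: I_cm = (1/2)MR² = (1/2)(5.67)(0.0956)² = 0.02591 kg·m²; centre at d = 0.0524 + 0.0524 + 0.0956 = 0.2004 m, so I = I_cm + Md² gives I = 0.02591 + (5.67)(0.2004)² = 0.25362 kg·m².
Thin rod: I_cm = (1/12)ML² = (1/12)(2.17)(0.875)² = 0.13845 kg·m²; centre at d = 0.0524 + 0.0524 + 0.0956 + 0.0956 + 0.4375 = 0.7335 m, so I = I_cm + Md² gives I = 0.13845 + (2.17)(0.7335)² = 1.306 kg·m².
Total I = 0.0072076 + 0.25362 + 1.306 = 1.5668 kg·m².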